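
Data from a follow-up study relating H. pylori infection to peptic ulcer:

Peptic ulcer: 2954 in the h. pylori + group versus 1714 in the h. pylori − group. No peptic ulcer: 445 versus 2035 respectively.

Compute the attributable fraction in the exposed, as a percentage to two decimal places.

47.39

From the description: a = 2954, b = 445, c = 1714, d = 2035.
Risk in exposed = 2954/3399 = 0.86908; risk in unexposed = 1714/3749 = 0.45719.
RR = 0.86908/0.45719 = 1.90092
AR% = (RR − 1)/RR × 100 = (1.90092 − 1)/1.90092 × 100 = 47.3939%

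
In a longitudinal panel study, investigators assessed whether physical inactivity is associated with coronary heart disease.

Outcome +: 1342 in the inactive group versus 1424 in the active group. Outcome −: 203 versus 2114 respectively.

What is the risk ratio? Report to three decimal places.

2.158

From the description: a = 1342, b = 203, c = 1424, d = 2114.
Risk in exposed = 1342/1545 = 0.86861; risk in unexposed = 1424/3538 = 0.40249.
RR = 0.86861 / 0.40249 = 2.15810
The risk among the exposed is 2.16 times that among the unexposed.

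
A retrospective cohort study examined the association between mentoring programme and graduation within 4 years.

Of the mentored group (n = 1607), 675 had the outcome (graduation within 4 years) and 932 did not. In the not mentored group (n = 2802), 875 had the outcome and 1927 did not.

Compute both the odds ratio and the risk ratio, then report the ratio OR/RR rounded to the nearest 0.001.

From the description: a = 675, b = 932, c = 875, d = 1927.
OR = (675·1927)/(932·875) = 1300725/815500 = 1.59500
Risk in exposed = 675/1607 = 0.42004; risk in unexposed = 875/2802 = 0.31228; RR = 1.34508
OR/RR = 1.59500 / 1.34508 = 1.18581
The outcome is not rare, so the OR lies further from 1 than the RR.

1.186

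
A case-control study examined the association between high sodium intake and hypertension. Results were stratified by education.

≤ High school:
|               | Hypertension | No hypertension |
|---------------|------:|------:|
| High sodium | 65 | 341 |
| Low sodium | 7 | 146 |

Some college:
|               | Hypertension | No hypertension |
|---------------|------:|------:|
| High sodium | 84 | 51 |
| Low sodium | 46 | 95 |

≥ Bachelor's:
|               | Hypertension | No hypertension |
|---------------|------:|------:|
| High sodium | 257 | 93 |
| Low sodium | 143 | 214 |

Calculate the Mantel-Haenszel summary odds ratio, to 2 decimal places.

3.92

OR_MH = Σ(aᵢdᵢ/nᵢ) / Σ(bᵢcᵢ/nᵢ), where nᵢ is the stratum total.
Stratum 1 (≤ High school): n = 559; a·d/n = 65·146/559 = 16.9767; b·c/n = 341·7/559 = 4.2701
Stratum 2 (Some college): n = 276; a·d/n = 84·95/276 = 28.9130; b·c/n = 51·46/276 = 8.5000
Stratum 3 (≥ Bachelor's): n = 707; a·d/n = 257·214/707 = 77.7907; b·c/n = 93·143/707 = 18.8105
OR_MH = (16.9767 + 28.9130 + 77.7907) / (4.2701 + 8.5000 + 18.8105) = 123.6805 / 31.5806 = 3.91634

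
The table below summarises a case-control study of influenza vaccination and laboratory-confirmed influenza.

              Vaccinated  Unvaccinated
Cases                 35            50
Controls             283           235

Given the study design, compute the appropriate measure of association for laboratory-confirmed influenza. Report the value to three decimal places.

Reading the table with exposure as columns: a = 35 (Vaccinated, case), b = 283 (Vaccinated, non-case), c = 50 (Unvaccinated, case), d = 235.
This is a case-control study: participants were sampled on outcome status, so risks in the source population cannot be estimated directly — relative risk is not valid here. The odds ratio is the appropriate measure.
OR = (a·d)/(b·c) = (35 × 235) / (283 × 50) = 8225 / 14150 = 0.58127

0.581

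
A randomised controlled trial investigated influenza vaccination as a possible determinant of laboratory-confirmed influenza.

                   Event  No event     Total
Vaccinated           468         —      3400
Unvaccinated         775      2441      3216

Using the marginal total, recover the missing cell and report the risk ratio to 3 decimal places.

0.571

The missing cell is in the exposed row: 3400 − 468 = 2932.
So a = 468, b = 2932, c = 775, d = 2441.
RR = [a/(a+b)] / [c/(c+d)] = (468/3400) / (775/3216) = 0.13765/0.24098 = 0.57119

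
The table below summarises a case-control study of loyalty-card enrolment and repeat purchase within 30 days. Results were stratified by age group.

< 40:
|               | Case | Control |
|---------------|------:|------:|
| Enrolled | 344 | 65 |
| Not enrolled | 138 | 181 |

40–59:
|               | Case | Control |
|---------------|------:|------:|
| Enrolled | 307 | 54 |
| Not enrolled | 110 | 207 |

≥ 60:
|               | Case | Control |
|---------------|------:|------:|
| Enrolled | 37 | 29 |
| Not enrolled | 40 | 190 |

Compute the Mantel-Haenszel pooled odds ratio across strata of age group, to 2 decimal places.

OR_MH = Σ(aᵢdᵢ/nᵢ) / Σ(bᵢcᵢ/nᵢ), where nᵢ is the stratum total.
Stratum 1 (< 40): n = 728; a·d/n = 344·181/728 = 85.5275; b·c/n = 65·138/728 = 12.3214
Stratum 2 (40–59): n = 678; a·d/n = 307·207/678 = 93.7301; b·c/n = 54·110/678 = 8.7611
Stratum 3 (≥ 60): n = 296; a·d/n = 37·190/296 = 23.7500; b·c/n = 29·40/296 = 3.9189
OR_MH = (85.5275 + 93.7301 + 23.7500) / (12.3214 + 8.7611 + 3.9189) = 203.0076 / 25.0014 = 8.11984

8.12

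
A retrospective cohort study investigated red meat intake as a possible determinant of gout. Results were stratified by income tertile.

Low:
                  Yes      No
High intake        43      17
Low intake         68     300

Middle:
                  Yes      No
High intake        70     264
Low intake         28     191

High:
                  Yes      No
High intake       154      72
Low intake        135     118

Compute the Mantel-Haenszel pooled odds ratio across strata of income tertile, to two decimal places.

2.54

OR_MH = Σ(aᵢdᵢ/nᵢ) / Σ(bᵢcᵢ/nᵢ), where nᵢ is the stratum total.
Stratum 1 (Low): n = 428; a·d/n = 43·300/428 = 30.1402; b·c/n = 17·68/428 = 2.7009
Stratum 2 (Middle): n = 553; a·d/n = 70·191/553 = 24.1772; b·c/n = 264·28/553 = 13.3671
Stratum 3 (High): n = 479; a·d/n = 154·118/479 = 37.9374; b·c/n = 72·135/479 = 20.2923
OR_MH = (30.1402 + 24.1772 + 37.9374) / (2.7009 + 13.3671 + 20.2923) = 92.2548 / 36.3603 = 2.53724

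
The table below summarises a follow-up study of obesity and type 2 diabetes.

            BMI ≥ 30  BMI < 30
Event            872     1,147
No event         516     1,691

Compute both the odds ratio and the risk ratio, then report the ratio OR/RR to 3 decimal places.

Reading the table with exposure as columns: a = 872 (BMI ≥ 30, case), b = 516 (BMI ≥ 30, non-case), c = 1147 (BMI < 30, case), d = 1691.
OR = (872·1691)/(516·1147) = 1474552/591852 = 2.49142
Risk in exposed = 872/1388 = 0.62824; risk in unexposed = 1147/2838 = 0.40416; RR = 1.55445
OR/RR = 2.49142 / 1.55445 = 1.60277
The outcome is not rare, so the OR lies further from 1 than the RR.

1.603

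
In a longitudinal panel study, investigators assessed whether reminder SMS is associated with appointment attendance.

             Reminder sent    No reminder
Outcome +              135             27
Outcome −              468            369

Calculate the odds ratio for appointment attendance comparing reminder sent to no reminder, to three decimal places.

Reading the table with exposure as columns: a = 135 (Reminder sent, case), b = 468 (Reminder sent, non-case), c = 27 (No reminder, case), d = 369.
OR = (a·d)/(b·c) = (135 × 369) / (468 × 27) = 49815 / 12636 = 3.94231
The odds of appointment attendance are about 3.94 times as high in the reminder sent group.

3.942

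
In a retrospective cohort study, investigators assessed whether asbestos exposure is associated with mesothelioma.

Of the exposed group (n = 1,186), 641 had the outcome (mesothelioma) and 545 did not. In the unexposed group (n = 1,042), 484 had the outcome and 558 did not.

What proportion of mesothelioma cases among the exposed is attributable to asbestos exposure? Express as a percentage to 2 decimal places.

From the description: a = 641, b = 545, c = 484, d = 558.
Risk in exposed = 641/1186 = 0.54047; risk in unexposed = 484/1042 = 0.46449.
RR = 0.54047/0.46449 = 1.16358
AR% = (RR − 1)/RR × 100 = (1.16358 − 1)/1.16358 × 100 = 14.0582%

14.06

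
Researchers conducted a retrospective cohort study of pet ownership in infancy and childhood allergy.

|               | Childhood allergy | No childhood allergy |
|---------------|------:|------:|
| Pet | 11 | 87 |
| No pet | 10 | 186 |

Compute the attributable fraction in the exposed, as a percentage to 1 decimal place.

54.5

Cells: a = 11, b = 87, c = 10, d = 186.
Risk in exposed = 11/98 = 0.11224; risk in unexposed = 10/196 = 0.05102.
RR = 0.11224/0.05102 = 2.20000
AR% = (RR − 1)/RR × 100 = (2.20000 − 1)/2.20000 × 100 = 54.5455%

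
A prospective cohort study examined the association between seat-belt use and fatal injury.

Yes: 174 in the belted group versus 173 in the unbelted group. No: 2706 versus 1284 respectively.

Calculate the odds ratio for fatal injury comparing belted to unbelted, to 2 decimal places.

From the description: a = 174, b = 2706, c = 173, d = 1284.
OR = (a·d)/(b·c) = (174 × 1284) / (2706 × 173) = 223416 / 468138 = 0.47724
Exposure is associated with lower odds of fatal injury (OR = 0.48 < 1).

0.48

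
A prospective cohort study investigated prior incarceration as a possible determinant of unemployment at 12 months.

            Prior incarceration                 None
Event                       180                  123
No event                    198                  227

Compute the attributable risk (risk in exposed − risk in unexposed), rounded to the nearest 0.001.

0.125

Reading the table with exposure as columns: a = 180 (Prior incarceration, case), b = 198 (Prior incarceration, non-case), c = 123 (None, case), d = 227.
Risk in exposed = 180/378 = 0.476190; risk in unexposed = 123/350 = 0.351429.
Risk difference = 0.476190 − 0.351429 = 0.124762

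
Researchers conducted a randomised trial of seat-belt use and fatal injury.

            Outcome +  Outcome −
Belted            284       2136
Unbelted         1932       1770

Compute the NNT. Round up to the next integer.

3

Risk in treated group = 284/2420 = 0.11736; risk in control = 1932/3702 = 0.52188.
Absolute risk reduction = 0.52188 − 0.11736 = 0.40452
NNT = 1 / ARR = 1 / 0.40452 = 2.472 → round up → 3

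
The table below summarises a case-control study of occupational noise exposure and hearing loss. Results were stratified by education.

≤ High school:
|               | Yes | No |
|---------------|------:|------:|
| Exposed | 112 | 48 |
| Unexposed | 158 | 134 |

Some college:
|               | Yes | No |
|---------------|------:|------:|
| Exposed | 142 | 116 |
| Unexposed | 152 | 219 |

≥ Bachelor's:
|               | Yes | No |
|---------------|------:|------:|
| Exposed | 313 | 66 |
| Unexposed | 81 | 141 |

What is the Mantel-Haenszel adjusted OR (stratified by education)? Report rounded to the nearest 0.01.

2.91

OR_MH = Σ(aᵢdᵢ/nᵢ) / Σ(bᵢcᵢ/nᵢ), where nᵢ is the stratum total.
Stratum 1 (≤ High school): n = 452; a·d/n = 112·134/452 = 33.2035; b·c/n = 48·158/452 = 16.7788
Stratum 2 (Some college): n = 629; a·d/n = 142·219/629 = 49.4404; b·c/n = 116·152/629 = 28.0318
Stratum 3 (≥ Bachelor's): n = 601; a·d/n = 313·141/601 = 73.4326; b·c/n = 66·81/601 = 8.8952
OR_MH = (33.2035 + 49.4404 + 73.4326) / (16.7788 + 28.0318 + 8.8952) = 156.0765 / 53.7057 = 2.90614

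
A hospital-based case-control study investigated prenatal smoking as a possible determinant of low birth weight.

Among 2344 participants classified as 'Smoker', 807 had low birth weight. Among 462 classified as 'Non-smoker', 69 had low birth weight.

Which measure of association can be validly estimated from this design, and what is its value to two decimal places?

2.99

From the description: a = 807, b = 1537, c = 69, d = 393.
This is a hospital-based case-control study: participants were sampled on outcome status, so risks in the source population cannot be estimated directly — relative risk is not valid here. The odds ratio is the appropriate measure.
OR = (a·d)/(b·c) = (807 × 393) / (1537 × 69) = 317151 / 106053 = 2.99050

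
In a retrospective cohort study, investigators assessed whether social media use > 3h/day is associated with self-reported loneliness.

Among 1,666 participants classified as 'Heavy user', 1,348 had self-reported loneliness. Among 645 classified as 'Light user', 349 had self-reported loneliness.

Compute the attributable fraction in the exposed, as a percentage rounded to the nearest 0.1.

From the description: a = 1348, b = 318, c = 349, d = 296.
Risk in exposed = 1348/1666 = 0.80912; risk in unexposed = 349/645 = 0.54109.
RR = 0.80912/0.54109 = 1.49537
AR% = (RR − 1)/RR × 100 = (1.49537 − 1)/1.49537 × 100 = 33.1270%

33.1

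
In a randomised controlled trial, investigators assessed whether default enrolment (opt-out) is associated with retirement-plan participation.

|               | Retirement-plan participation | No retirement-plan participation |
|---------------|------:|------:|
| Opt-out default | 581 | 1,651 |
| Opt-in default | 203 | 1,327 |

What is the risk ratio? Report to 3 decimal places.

Cells: a = 581, b = 1651, c = 203, d = 1327.
Risk in exposed = 581/2232 = 0.26030; risk in unexposed = 203/1530 = 0.13268.
RR = 0.26030 / 0.13268 = 1.96190
The risk among the exposed is 1.96 times that among the unexposed.

1.962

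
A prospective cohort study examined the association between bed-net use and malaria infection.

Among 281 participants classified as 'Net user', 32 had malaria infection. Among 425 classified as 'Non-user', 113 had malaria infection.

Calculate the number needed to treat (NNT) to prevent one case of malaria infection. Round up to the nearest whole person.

7

Risk in treated group = 32/281 = 0.11388; risk in control = 113/425 = 0.26588.
Absolute risk reduction = 0.26588 − 0.11388 = 0.15200
NNT = 1 / ARR = 1 / 0.15200 = 6.579 → round up → 7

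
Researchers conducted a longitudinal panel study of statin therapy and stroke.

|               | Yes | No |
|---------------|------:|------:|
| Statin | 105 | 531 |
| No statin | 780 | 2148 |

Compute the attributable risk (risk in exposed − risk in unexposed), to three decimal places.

-0.101

Cells: a = 105, b = 531, c = 780, d = 2148.
Risk in exposed = 105/636 = 0.165094; risk in unexposed = 780/2928 = 0.266393.
Risk difference = 0.165094 − 0.266393 = -0.101299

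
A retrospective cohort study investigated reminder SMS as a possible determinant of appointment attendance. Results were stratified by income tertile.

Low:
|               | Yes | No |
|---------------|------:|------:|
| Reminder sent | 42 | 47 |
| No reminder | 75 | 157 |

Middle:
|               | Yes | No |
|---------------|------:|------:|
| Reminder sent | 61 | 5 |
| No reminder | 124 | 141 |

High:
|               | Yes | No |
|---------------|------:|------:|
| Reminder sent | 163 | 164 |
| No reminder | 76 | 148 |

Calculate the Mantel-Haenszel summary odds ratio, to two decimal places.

2.55

OR_MH = Σ(aᵢdᵢ/nᵢ) / Σ(bᵢcᵢ/nᵢ), where nᵢ is the stratum total.
Stratum 1 (Low): n = 321; a·d/n = 42·157/321 = 20.5421; b·c/n = 47·75/321 = 10.9813
Stratum 2 (Middle): n = 331; a·d/n = 61·141/331 = 25.9849; b·c/n = 5·124/331 = 1.8731
Stratum 3 (High): n = 551; a·d/n = 163·148/551 = 43.7822; b·c/n = 164·76/551 = 22.6207
OR_MH = (20.5421 + 25.9849 + 43.7822) / (10.9813 + 1.8731 + 22.6207) = 90.3092 / 35.4751 = 2.54570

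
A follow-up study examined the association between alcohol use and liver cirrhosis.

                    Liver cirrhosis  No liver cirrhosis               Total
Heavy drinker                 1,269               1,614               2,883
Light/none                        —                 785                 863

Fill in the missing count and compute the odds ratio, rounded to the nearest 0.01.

The missing cell is in the unexposed row: 863 − 785 = 78.
So a = 1269, b = 1614, c = 78, d = 785.
OR = (a·d)/(b·c) = (1269 × 785) / (1614 × 78) = 996165 / 125892 = 7.91285

7.91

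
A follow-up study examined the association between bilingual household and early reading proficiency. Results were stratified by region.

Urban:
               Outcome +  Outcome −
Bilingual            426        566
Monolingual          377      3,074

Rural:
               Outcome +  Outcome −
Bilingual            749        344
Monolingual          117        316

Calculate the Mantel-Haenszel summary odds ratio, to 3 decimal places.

OR_MH = Σ(aᵢdᵢ/nᵢ) / Σ(bᵢcᵢ/nᵢ), where nᵢ is the stratum total.
Stratum 1 (Urban): n = 4443; a·d/n = 426·3074/4443 = 294.7387; b·c/n = 566·377/4443 = 48.0266
Stratum 2 (Rural): n = 1526; a·d/n = 749·316/1526 = 155.1009; b·c/n = 344·117/1526 = 26.3748
OR_MH = (294.7387 + 155.1009) / (48.0266 + 26.3748) = 449.8396 / 74.4014 = 6.04612

6.046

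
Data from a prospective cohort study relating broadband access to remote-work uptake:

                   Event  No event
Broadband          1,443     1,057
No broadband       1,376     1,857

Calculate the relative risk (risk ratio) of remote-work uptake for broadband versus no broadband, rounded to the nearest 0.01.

Cells: a = 1443, b = 1057, c = 1376, d = 1857.
Risk in exposed = 1443/2500 = 0.57720; risk in unexposed = 1376/3233 = 0.42561.
RR = 0.57720 / 0.42561 = 1.35617
The risk among the exposed is 1.36 times that among the unexposed.

1.36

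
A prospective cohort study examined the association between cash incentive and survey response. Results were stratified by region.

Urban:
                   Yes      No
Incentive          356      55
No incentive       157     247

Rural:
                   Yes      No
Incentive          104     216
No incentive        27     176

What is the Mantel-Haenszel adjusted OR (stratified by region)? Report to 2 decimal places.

OR_MH = Σ(aᵢdᵢ/nᵢ) / Σ(bᵢcᵢ/nᵢ), where nᵢ is the stratum total.
Stratum 1 (Urban): n = 815; a·d/n = 356·247/815 = 107.8920; b·c/n = 55·157/815 = 10.5951
Stratum 2 (Rural): n = 523; a·d/n = 104·176/523 = 34.9981; b·c/n = 216·27/523 = 11.1511
OR_MH = (107.8920 + 34.9981) / (10.5951 + 11.1511) = 142.8901 / 21.7461 = 6.57083

6.57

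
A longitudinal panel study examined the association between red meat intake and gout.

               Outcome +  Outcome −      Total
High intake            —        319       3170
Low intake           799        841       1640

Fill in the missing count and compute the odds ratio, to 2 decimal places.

The missing cell is in the exposed row: 3170 − 319 = 2851.
So a = 2851, b = 319, c = 799, d = 841.
OR = (a·d)/(b·c) = (2851 × 841) / (319 × 799) = 2397691 / 254881 = 9.40710

9.41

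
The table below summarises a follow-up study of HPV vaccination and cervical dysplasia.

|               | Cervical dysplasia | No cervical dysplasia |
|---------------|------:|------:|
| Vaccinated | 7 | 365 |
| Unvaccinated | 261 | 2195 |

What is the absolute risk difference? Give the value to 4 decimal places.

Cells: a = 7, b = 365, c = 261, d = 2195.
Risk in exposed = 7/372 = 0.018817; risk in unexposed = 261/2456 = 0.106270.
Risk difference = 0.018817 − 0.106270 = -0.087453

-0.0875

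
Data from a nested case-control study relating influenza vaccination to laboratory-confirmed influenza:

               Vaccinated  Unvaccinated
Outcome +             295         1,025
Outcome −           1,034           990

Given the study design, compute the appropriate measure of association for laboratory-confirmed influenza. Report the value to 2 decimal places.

0.28

Reading the table with exposure as columns: a = 295 (Vaccinated, case), b = 1034 (Vaccinated, non-case), c = 1025 (Unvaccinated, case), d = 990.
This is a nested case-control study: participants were sampled on outcome status, so risks in the source population cannot be estimated directly — relative risk is not valid here. The odds ratio is the appropriate measure.
OR = (a·d)/(b·c) = (295 × 990) / (1034 × 1025) = 292050 / 1059850 = 0.27556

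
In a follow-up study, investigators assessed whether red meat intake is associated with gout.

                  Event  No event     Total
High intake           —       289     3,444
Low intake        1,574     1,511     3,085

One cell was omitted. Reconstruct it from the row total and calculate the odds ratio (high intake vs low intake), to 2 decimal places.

10.48

The missing cell is in the exposed row: 3444 − 289 = 3155.
So a = 3155, b = 289, c = 1574, d = 1511.
OR = (a·d)/(b·c) = (3155 × 1511) / (289 × 1574) = 4767205 / 454886 = 10.48000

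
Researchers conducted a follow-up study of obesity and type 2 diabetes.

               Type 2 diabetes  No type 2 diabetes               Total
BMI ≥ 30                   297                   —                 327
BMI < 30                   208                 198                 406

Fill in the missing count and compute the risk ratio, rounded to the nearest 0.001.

1.773

The missing cell is in the exposed row: 327 − 297 = 30.
So a = 297, b = 30, c = 208, d = 198.
RR = [a/(a+b)] / [c/(c+d)] = (297/327) / (208/406) = 0.90826/0.51232 = 1.77285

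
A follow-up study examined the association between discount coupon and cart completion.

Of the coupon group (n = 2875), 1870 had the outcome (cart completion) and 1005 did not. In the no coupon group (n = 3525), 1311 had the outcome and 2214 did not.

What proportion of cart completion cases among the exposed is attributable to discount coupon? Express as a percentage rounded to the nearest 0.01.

From the description: a = 1870, b = 1005, c = 1311, d = 2214.
Risk in exposed = 1870/2875 = 0.65043; risk in unexposed = 1311/3525 = 0.37191.
RR = 0.65043/0.37191 = 1.74888
AR% = (RR − 1)/RR × 100 = (1.74888 − 1)/1.74888 × 100 = 42.8206%

42.82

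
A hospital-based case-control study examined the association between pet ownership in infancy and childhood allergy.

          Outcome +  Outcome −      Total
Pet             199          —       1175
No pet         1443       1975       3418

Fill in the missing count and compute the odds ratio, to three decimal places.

0.279

The missing cell is in the exposed row: 1175 − 199 = 976.
So a = 199, b = 976, c = 1443, d = 1975.
OR = (a·d)/(b·c) = (199 × 1975) / (976 × 1443) = 393025 / 1408368 = 0.27906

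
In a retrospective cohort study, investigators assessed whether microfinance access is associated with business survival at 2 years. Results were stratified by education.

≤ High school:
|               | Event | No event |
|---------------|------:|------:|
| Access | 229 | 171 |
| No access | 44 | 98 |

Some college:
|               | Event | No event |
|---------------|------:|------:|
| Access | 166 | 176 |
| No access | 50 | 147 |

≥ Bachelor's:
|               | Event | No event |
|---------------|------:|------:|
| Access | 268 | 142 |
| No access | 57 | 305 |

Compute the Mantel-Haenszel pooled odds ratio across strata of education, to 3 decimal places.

OR_MH = Σ(aᵢdᵢ/nᵢ) / Σ(bᵢcᵢ/nᵢ), where nᵢ is the stratum total.
Stratum 1 (≤ High school): n = 542; a·d/n = 229·98/542 = 41.4059; b·c/n = 171·44/542 = 13.8819
Stratum 2 (Some college): n = 539; a·d/n = 166·147/539 = 45.2727; b·c/n = 176·50/539 = 16.3265
Stratum 3 (≥ Bachelor's): n = 772; a·d/n = 268·305/772 = 105.8808; b·c/n = 142·57/772 = 10.4845
OR_MH = (41.4059 + 45.2727 + 105.8808) / (13.8819 + 16.3265 + 10.4845) = 192.5595 / 40.6929 = 4.73202

4.732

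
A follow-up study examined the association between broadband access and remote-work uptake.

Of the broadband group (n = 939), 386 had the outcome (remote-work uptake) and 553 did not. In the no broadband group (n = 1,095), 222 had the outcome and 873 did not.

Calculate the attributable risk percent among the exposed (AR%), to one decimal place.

From the description: a = 386, b = 553, c = 222, d = 873.
Risk in exposed = 386/939 = 0.41108; risk in unexposed = 222/1095 = 0.20274.
RR = 0.41108/0.20274 = 2.02760
AR% = (RR − 1)/RR × 100 = (2.02760 − 1)/2.02760 × 100 = 50.6807%

50.7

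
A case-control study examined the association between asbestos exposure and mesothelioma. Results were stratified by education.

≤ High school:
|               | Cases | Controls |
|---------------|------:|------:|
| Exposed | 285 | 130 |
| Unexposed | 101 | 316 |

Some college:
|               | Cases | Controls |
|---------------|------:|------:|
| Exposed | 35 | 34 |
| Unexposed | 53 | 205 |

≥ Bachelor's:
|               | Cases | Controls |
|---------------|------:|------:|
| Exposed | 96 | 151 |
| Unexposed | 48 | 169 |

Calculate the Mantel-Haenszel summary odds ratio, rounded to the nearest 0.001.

4.474

OR_MH = Σ(aᵢdᵢ/nᵢ) / Σ(bᵢcᵢ/nᵢ), where nᵢ is the stratum total.
Stratum 1 (≤ High school): n = 832; a·d/n = 285·316/832 = 108.2452; b·c/n = 130·101/832 = 15.7812
Stratum 2 (Some college): n = 327; a·d/n = 35·205/327 = 21.9419; b·c/n = 34·53/327 = 5.5107
Stratum 3 (≥ Bachelor's): n = 464; a·d/n = 96·169/464 = 34.9655; b·c/n = 151·48/464 = 15.6207
OR_MH = (108.2452 + 21.9419 + 34.9655) / (15.7812 + 5.5107 + 15.6207) = 165.1526 / 36.9126 = 4.47415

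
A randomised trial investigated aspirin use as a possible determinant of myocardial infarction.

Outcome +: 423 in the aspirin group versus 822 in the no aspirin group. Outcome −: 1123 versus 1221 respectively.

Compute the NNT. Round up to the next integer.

Risk in treated group = 423/1546 = 0.27361; risk in control = 822/2043 = 0.40235.
Absolute risk reduction = 0.40235 − 0.27361 = 0.12874
NNT = 1 / ARR = 1 / 0.12874 = 7.768 → round up → 8

8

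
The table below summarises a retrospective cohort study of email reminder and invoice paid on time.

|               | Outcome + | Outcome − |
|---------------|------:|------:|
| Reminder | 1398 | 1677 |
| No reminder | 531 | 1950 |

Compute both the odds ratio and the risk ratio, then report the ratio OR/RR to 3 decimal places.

Cells: a = 1398, b = 1677, c = 531, d = 1950.
OR = (1398·1950)/(1677·531) = 2726100/890487 = 3.06136
Risk in exposed = 1398/3075 = 0.45463; risk in unexposed = 531/2481 = 0.21403; RR = 2.12419
OR/RR = 3.06136 / 2.12419 = 1.44119
The outcome is not rare, so the OR lies further from 1 than the RR.

1.441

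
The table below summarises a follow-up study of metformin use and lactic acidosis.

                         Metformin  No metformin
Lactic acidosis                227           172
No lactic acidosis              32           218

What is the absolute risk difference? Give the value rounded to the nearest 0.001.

Reading the table with exposure as columns: a = 227 (Metformin, case), b = 32 (Metformin, non-case), c = 172 (No metformin, case), d = 218.
Risk in exposed = 227/259 = 0.876448; risk in unexposed = 172/390 = 0.441026.
Risk difference = 0.876448 − 0.441026 = 0.435422

0.435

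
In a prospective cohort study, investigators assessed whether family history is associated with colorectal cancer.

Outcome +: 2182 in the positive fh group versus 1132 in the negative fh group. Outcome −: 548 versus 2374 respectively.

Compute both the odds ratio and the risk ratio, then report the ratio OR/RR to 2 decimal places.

From the description: a = 2182, b = 548, c = 1132, d = 2374.
OR = (2182·2374)/(548·1132) = 5180068/620336 = 8.35042
Risk in exposed = 2182/2730 = 0.79927; risk in unexposed = 1132/3506 = 0.32288; RR = 2.47547
OR/RR = 8.35042 / 2.47547 = 3.37327
The outcome is not rare, so the OR lies further from 1 than the RR.

3.37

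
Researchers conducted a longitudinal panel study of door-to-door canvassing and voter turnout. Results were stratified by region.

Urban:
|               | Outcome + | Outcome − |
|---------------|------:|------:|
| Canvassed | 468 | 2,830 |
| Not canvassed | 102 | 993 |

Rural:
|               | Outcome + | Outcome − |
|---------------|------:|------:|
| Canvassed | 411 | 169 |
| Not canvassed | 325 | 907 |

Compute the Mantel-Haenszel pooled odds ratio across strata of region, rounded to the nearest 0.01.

3.24

OR_MH = Σ(aᵢdᵢ/nᵢ) / Σ(bᵢcᵢ/nᵢ), where nᵢ is the stratum total.
Stratum 1 (Urban): n = 4393; a·d/n = 468·993/4393 = 105.7874; b·c/n = 2830·102/4393 = 65.7091
Stratum 2 (Rural): n = 1812; a·d/n = 411·907/1812 = 205.7268; b·c/n = 169·325/1812 = 30.3118
OR_MH = (105.7874 + 205.7268) / (65.7091 + 30.3118) = 311.5142 / 96.0209 = 3.24423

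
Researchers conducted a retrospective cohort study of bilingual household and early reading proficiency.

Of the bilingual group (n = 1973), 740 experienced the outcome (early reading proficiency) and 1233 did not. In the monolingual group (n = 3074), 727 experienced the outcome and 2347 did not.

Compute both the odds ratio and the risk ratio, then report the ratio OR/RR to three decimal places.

1.222

From the description: a = 740, b = 1233, c = 727, d = 2347.
OR = (740·2347)/(1233·727) = 1736780/896391 = 1.93753
Risk in exposed = 740/1973 = 0.37506; risk in unexposed = 727/3074 = 0.23650; RR = 1.58589
OR/RR = 1.93753 / 1.58589 = 1.22172
The outcome is not rare, so the OR lies further from 1 than the RR.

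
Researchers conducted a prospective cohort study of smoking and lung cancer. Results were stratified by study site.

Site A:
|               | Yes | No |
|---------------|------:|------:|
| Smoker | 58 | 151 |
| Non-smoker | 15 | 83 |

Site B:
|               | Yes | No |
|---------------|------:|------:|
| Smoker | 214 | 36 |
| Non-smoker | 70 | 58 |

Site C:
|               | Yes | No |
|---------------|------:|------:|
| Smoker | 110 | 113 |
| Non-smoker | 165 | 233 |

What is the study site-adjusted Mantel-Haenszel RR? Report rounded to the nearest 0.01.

RR_MH = Σ(aᵢ·n₀ᵢ/nᵢ) / Σ(cᵢ·n₁ᵢ/nᵢ), with n₁ᵢ = aᵢ+bᵢ (exposed), n₀ᵢ = cᵢ+dᵢ (unexposed), nᵢ = n₁ᵢ+n₀ᵢ.
Stratum 1 (Site A): n₁ = 209, n₀ = 98, n = 307; a·n₀/n = 58·98/307 = 18.5147; c·n₁/n = 15·209/307 = 10.2117
Stratum 2 (Site B): n₁ = 250, n₀ = 128, n = 378; a·n₀/n = 214·128/378 = 72.4656; c·n₁/n = 70·250/378 = 46.2963
Stratum 3 (Site C): n₁ = 223, n₀ = 398, n = 621; a·n₀/n = 110·398/621 = 70.4992; c·n₁/n = 165·223/621 = 59.2512
RR_MH = (18.5147 + 72.4656 + 70.4992) / (10.2117 + 46.2963 + 59.2512) = 161.4795 / 115.7592 = 1.39496

1.39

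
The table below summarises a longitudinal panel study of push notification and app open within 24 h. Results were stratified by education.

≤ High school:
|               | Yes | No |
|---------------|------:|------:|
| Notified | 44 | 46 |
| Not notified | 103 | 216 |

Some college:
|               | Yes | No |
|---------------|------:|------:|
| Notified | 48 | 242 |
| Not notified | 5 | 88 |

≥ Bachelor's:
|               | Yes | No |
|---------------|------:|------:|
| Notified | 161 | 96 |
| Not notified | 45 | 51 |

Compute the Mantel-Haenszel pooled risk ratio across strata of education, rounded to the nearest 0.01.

1.52

RR_MH = Σ(aᵢ·n₀ᵢ/nᵢ) / Σ(cᵢ·n₁ᵢ/nᵢ), with n₁ᵢ = aᵢ+bᵢ (exposed), n₀ᵢ = cᵢ+dᵢ (unexposed), nᵢ = n₁ᵢ+n₀ᵢ.
Stratum 1 (≤ High school): n₁ = 90, n₀ = 319, n = 409; a·n₀/n = 44·319/409 = 34.3178; c·n₁/n = 103·90/409 = 22.6650
Stratum 2 (Some college): n₁ = 290, n₀ = 93, n = 383; a·n₀/n = 48·93/383 = 11.6554; c·n₁/n = 5·290/383 = 3.7859
Stratum 3 (≥ Bachelor's): n₁ = 257, n₀ = 96, n = 353; a·n₀/n = 161·96/353 = 43.7847; c·n₁/n = 45·257/353 = 32.7620
RR_MH = (34.3178 + 11.6554 + 43.7847) / (22.6650 + 3.7859 + 32.7620) = 89.7579 / 59.2130 = 1.51585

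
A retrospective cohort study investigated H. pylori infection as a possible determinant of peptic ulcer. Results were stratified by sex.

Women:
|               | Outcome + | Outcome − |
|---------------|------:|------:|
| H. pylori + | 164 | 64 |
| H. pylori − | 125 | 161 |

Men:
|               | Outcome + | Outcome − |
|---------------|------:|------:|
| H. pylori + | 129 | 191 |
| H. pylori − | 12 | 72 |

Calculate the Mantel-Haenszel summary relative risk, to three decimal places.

1.818

RR_MH = Σ(aᵢ·n₀ᵢ/nᵢ) / Σ(cᵢ·n₁ᵢ/nᵢ), with n₁ᵢ = aᵢ+bᵢ (exposed), n₀ᵢ = cᵢ+dᵢ (unexposed), nᵢ = n₁ᵢ+n₀ᵢ.
Stratum 1 (Women): n₁ = 228, n₀ = 286, n = 514; a·n₀/n = 164·286/514 = 91.2529; c·n₁/n = 125·228/514 = 55.4475
Stratum 2 (Men): n₁ = 320, n₀ = 84, n = 404; a·n₀/n = 129·84/404 = 26.8218; c·n₁/n = 12·320/404 = 9.5050
RR_MH = (91.2529 + 26.8218) / (55.4475 + 9.5050) = 118.0747 / 64.9524 = 1.81786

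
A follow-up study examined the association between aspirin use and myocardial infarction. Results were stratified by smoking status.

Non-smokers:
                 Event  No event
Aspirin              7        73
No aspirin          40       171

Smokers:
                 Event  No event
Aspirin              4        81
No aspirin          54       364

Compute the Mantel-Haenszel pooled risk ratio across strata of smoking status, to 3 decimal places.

0.417

RR_MH = Σ(aᵢ·n₀ᵢ/nᵢ) / Σ(cᵢ·n₁ᵢ/nᵢ), with n₁ᵢ = aᵢ+bᵢ (exposed), n₀ᵢ = cᵢ+dᵢ (unexposed), nᵢ = n₁ᵢ+n₀ᵢ.
Stratum 1 (Non-smokers): n₁ = 80, n₀ = 211, n = 291; a·n₀/n = 7·211/291 = 5.0756; c·n₁/n = 40·80/291 = 10.9966
Stratum 2 (Smokers): n₁ = 85, n₀ = 418, n = 503; a·n₀/n = 4·418/503 = 3.3241; c·n₁/n = 54·85/503 = 9.1252
RR_MH = (5.0756 + 3.3241) / (10.9966 + 9.1252) = 8.3997 / 20.1218 = 0.41744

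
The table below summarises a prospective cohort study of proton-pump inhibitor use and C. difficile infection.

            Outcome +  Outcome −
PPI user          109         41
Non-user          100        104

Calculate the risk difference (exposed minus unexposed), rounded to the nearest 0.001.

Cells: a = 109, b = 41, c = 100, d = 104.
Risk in exposed = 109/150 = 0.726667; risk in unexposed = 100/204 = 0.490196.
Risk difference = 0.726667 − 0.490196 = 0.236471

0.236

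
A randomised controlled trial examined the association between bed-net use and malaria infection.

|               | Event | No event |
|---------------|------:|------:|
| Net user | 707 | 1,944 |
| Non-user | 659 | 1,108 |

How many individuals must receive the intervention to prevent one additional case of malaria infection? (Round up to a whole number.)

10

Risk in treated group = 707/2651 = 0.26669; risk in control = 659/1767 = 0.37295.
Absolute risk reduction = 0.37295 − 0.26669 = 0.10626
NNT = 1 / ARR = 1 / 0.10626 = 9.411 → round up → 10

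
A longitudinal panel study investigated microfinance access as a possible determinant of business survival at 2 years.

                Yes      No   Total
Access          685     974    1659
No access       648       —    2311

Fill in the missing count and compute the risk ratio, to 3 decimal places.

The missing cell is in the unexposed row: 2311 − 648 = 1663.
So a = 685, b = 974, c = 648, d = 1663.
RR = [a/(a+b)] / [c/(c+d)] = (685/1659) / (648/2311) = 0.41290/0.28040 = 1.47255

1.473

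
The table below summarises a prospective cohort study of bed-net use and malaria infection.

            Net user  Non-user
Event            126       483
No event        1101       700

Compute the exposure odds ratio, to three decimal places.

Reading the table with exposure as columns: a = 126 (Net user, case), b = 1101 (Net user, non-case), c = 483 (Non-user, case), d = 700.
OR = (a·d)/(b·c) = (126 × 700) / (1101 × 483) = 88200 / 531783 = 0.16586
Exposure is associated with lower odds of malaria infection (OR = 0.17 < 1).

0.166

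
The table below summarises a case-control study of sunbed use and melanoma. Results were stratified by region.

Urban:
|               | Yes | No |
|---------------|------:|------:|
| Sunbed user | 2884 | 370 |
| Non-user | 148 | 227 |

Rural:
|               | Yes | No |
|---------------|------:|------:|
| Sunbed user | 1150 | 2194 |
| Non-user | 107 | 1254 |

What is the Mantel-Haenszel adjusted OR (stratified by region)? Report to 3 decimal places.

OR_MH = Σ(aᵢdᵢ/nᵢ) / Σ(bᵢcᵢ/nᵢ), where nᵢ is the stratum total.
Stratum 1 (Urban): n = 3629; a·d/n = 2884·227/3629 = 180.3990; b·c/n = 370·148/3629 = 15.0896
Stratum 2 (Rural): n = 4705; a·d/n = 1150·1254/4705 = 306.5037; b·c/n = 2194·107/4705 = 49.8954
OR_MH = (180.3990 + 306.5037) / (15.0896 + 49.8954) = 486.9027 / 64.9850 = 7.49254

7.493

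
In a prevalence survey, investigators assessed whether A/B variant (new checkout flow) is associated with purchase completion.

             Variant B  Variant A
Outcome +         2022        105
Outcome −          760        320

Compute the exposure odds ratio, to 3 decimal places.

8.108

Reading the table with exposure as columns: a = 2022 (Variant B, case), b = 760 (Variant B, non-case), c = 105 (Variant A, case), d = 320.
OR = (a·d)/(b·c) = (2022 × 320) / (760 × 105) = 647040 / 79800 = 8.10827
The odds of purchase completion are about 8.11 times as high in the variant b group.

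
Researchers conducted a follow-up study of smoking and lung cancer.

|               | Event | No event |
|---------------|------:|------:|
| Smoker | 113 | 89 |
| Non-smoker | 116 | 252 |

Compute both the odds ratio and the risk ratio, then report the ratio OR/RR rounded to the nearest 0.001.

Cells: a = 113, b = 89, c = 116, d = 252.
OR = (113·252)/(89·116) = 28476/10324 = 2.75823
Risk in exposed = 113/202 = 0.55941; risk in unexposed = 116/368 = 0.31522; RR = 1.77467
OR/RR = 2.75823 / 1.77467 = 1.55423
The outcome is not rare, so the OR lies further from 1 than the RR.

1.554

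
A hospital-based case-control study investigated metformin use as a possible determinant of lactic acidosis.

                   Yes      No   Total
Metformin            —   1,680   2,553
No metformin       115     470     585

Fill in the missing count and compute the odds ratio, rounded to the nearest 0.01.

2.12

The missing cell is in the exposed row: 2553 − 1680 = 873.
So a = 873, b = 1680, c = 115, d = 470.
OR = (a·d)/(b·c) = (873 × 470) / (1680 × 115) = 410310 / 193200 = 2.12376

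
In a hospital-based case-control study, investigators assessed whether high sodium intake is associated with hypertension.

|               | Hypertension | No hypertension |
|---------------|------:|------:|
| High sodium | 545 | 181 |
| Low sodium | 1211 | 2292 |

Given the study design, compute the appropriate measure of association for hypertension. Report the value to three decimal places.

5.699

Cells: a = 545, b = 181, c = 1211, d = 2292.
This is a hospital-based case-control study: participants were sampled on outcome status, so risks in the source population cannot be estimated directly — relative risk is not valid here. The odds ratio is the appropriate measure.
OR = (a·d)/(b·c) = (545 × 2292) / (181 × 1211) = 1249140 / 219191 = 5.69887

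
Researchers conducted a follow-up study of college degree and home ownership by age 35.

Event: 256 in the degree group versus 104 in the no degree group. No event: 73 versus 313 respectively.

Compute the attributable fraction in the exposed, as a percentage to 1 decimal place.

From the description: a = 256, b = 73, c = 104, d = 313.
Risk in exposed = 256/329 = 0.77812; risk in unexposed = 104/417 = 0.24940.
RR = 0.77812/0.24940 = 3.11994
AR% = (RR − 1)/RR × 100 = (3.11994 − 1)/3.11994 × 100 = 67.9481%

67.9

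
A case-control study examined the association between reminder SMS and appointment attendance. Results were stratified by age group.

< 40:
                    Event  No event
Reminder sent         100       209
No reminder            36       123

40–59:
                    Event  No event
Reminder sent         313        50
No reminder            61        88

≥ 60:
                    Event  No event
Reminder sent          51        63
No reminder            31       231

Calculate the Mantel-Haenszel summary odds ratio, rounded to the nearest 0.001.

OR_MH = Σ(aᵢdᵢ/nᵢ) / Σ(bᵢcᵢ/nᵢ), where nᵢ is the stratum total.
Stratum 1 (< 40): n = 468; a·d/n = 100·123/468 = 26.2821; b·c/n = 209·36/468 = 16.0769
Stratum 2 (40–59): n = 512; a·d/n = 313·88/512 = 53.7969; b·c/n = 50·61/512 = 5.9570
Stratum 3 (≥ 60): n = 376; a·d/n = 51·231/376 = 31.3324; b·c/n = 63·31/376 = 5.1941
OR_MH = (26.2821 + 53.7969 + 31.3324) / (16.0769 + 5.9570 + 5.1941) = 111.4114 / 27.2281 = 4.09178

4.092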